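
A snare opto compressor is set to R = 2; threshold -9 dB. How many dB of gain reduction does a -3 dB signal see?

Overshoot = -3 − (-9) = 6 dB.
After 2:1 compression the overshoot becomes 6/2 = 3 dB.
GR = overshoot in − overshoot out = 6 − 3 = 3 dB.

3 dB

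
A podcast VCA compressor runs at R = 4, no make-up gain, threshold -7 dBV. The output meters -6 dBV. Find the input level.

Post-compression overshoot = -6 − (-7) = 1 dB.
Before 4:1 compression the overshoot was 1 × 4 = 4 dB, so input = -7 + 4 = -3 dBV.

-3 dBV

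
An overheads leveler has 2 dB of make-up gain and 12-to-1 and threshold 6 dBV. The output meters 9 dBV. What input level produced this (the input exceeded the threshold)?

18 dBV

Remove make-up: 9 − 2 = 7 dBV.
Post-compression overshoot = 7 − 6 = 1 dB.
Undo the ratio: input overshoot = 1 × 12 = 12 dB, giving input = 18 dBV.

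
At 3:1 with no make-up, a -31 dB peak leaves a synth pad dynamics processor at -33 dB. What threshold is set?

Gain reduction = -31 − (-33) = 2 dB; output overshoot = GR / (R − 1) = 2 / 2 = 1 dB.
Threshold = output − output overshoot = -33 − 1 = -34 dB.

-34 dB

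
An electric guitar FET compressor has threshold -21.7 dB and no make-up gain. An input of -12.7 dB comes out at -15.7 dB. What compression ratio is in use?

Input overshoot = -12.7 − (-21.7) = 9 dB; output overshoot = -15.7 − (-21.7) = 6 dB.
Ratio = 9 / 6 = 1.5.

1.5:1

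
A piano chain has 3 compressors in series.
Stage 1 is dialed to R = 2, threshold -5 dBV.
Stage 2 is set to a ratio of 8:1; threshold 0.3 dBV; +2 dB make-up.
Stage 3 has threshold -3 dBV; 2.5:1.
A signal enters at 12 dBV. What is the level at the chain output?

Stage 1: 12 dBV is 17 dB over -5 dBV; at 2:1 that becomes 8.5 dB over, giving 3.5 dBV.
Stage 2: overshoot 3.2 dB → 3.2/8 = 0.4 dB → 0.7 dBV; +2 dB make-up → 2.7 dBV.
Stage 3: 2.7 dBV is 5.7 dB over -3 dBV; at 2.5:1 that becomes 2.28 dB over, giving -0.72 dBV.

-0.72 dBV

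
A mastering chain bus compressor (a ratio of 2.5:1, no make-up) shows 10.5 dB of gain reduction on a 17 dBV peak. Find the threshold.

Gain reduction = 17 − 6.5 = 10.5 dB; output overshoot = GR / (R − 1) = 10.5 / 1.5 = 7 dB.
Threshold = output − output overshoot = 6.5 − 7 = -0.5 dBV.

-0.5 dBV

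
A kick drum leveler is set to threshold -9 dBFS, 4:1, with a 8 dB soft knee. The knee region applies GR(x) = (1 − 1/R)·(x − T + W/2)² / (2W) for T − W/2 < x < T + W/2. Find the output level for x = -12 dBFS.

-12.046875 dBFS

x − T + W/2 = -12 − (-9) + 4 = 1.
GR = (1 − 1/4) × 1² / 16 = 0.75 × 1 / 16 = 0.046875 dB.
Output = -12 − 0.046875 = -12.046875 dBFS.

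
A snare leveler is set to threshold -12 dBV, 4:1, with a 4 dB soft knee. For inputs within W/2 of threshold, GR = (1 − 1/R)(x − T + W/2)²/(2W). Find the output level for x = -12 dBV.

x − T + W/2 = -12 − (-12) + 2 = 2.
GR = (1 − 1/4) × 2² / 8 = 0.75 × 4 / 8 = 0.375 dB.
Output = -12 − 0.375 = -12.375 dBV.

-12.375 dBV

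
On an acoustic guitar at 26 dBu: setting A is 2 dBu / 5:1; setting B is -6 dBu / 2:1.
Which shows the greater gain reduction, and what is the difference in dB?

A, by 3.2 dB

A: 24 dB over, compressed to 4.8 dB over, so 19.2 dB of GR.
B: 32 dB over, compressed to 16 dB over, so 16 dB of GR.
Difference: 3.2 dB in favour of A.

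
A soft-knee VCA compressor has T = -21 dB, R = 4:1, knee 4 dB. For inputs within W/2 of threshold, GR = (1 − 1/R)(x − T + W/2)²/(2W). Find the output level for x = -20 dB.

x − T + W/2 = -20 − (-21) + 2 = 3.
GR = (1 − 1/4) × 3² / 8 = 0.75 × 9 / 8 = 0.84375 dB.
Output = -20 − 0.84375 = -20.84375 dB.

-20.84375 dB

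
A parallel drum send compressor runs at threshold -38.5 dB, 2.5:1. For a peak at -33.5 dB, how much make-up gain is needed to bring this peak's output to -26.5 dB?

The peak compresses to -38.5 + 5/2.5 = -36.5 dB.
To reach -26.5 dB requires -26.5 − (-36.5) = 10 dB of make-up.

10 dB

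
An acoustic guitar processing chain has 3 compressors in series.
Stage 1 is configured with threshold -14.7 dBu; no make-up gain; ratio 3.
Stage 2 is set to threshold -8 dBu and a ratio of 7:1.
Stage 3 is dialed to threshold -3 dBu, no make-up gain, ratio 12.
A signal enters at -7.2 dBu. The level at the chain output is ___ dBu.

-12.2 dBu

Stage 1: 7.5 dB above -14.7 dBu, reduced 3:1 to 2.5 dB above → -12.2 dBu.
Stage 2: -12.2 dBu is at or below the -8 dBu threshold — no compression; output -12.2 dBu.
Stage 3: below threshold (-12.2 ≤ -3); passes unchanged; output -12.2 dBu.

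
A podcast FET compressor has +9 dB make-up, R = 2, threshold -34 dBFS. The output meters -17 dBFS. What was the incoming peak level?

-18 dBFS

Remove make-up: -17 − 9 = -26 dBFS.
That's 8 dB above the -34 dBFS threshold.
Before 2:1 compression the overshoot was 8 × 2 = 16 dB, so input = -34 + 16 = -18 dBFS.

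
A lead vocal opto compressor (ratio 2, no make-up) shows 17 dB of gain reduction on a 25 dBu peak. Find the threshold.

Let T be the threshold. Output overshoot = (input overshoot)/R, so 8 − T = (25 − T)/2.
2·(8 − T) = 25 − T → 1·T = 16 − 25 = -9.
T = -9/1 = -9 dBu.

-9 dBu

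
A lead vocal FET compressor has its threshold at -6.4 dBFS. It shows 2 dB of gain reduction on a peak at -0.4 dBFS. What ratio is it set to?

Input overshoot = -0.4 − (-6.4) = 6 dB.
Output overshoot = 6 − 2 = 4 dB.
Ratio = input overshoot / output overshoot = 6 / 4 = 1.5.

1.5:1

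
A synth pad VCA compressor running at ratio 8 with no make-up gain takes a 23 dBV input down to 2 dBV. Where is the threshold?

Gain reduction = 23 − 2 = 21 dB; output overshoot = GR / (R − 1) = 21 / 7 = 3 dB.
Threshold = output − output overshoot = 2 − 3 = -1 dBV.

-1 dBV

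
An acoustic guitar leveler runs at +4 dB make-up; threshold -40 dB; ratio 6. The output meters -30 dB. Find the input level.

-4 dB

Stripping the +4 dB make-up gives -34 dB at the gain stage.
Post-compression overshoot = -34 − (-40) = 6 dB.
Before 6:1 compression the overshoot was 6 × 6 = 36 dB, so input = -40 + 36 = -4 dB.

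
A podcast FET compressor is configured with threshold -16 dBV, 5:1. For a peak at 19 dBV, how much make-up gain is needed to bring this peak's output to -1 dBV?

The peak compresses to -16 + 35/5 = -9 dBV.
To reach -1 dBV requires -1 − (-9) = 8 dB of make-up.

8 dB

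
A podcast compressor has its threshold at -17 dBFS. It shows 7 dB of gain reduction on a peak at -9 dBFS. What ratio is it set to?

8:1

Input overshoot = -9 − (-17) = 8 dB.
Output overshoot = 8 − 7 = 1 dB.
Ratio = input overshoot / output overshoot = 8 / 1 = 8.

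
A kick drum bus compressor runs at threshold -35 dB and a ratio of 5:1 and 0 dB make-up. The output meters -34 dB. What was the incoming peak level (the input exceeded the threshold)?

Post-compression overshoot = -34 − (-35) = 1 dB.
Undo the ratio: input overshoot = 1 × 5 = 5 dB, giving input = -30 dB.

-30 dB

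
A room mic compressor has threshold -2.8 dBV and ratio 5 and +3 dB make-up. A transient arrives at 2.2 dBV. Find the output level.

1.2 dBV

Overshoot: 2.2 − (-2.8) = 5 dB.
The 5 dB excess becomes 1 dB after 5:1 reduction.
That puts the output at -1.8 dBV; make-up adds 3 dB, giving 1.2 dBV.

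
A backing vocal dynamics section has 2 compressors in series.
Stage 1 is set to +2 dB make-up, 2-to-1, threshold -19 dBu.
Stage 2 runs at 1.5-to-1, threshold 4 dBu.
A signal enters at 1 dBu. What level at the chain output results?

-7 dBu

Stage 1: 1 dBu is 20 dB over -19 dBu; at 2:1 that becomes 10 dB over, giving -9 dBu; +2 dB make-up → -7 dBu.
Stage 2: -7 dBu is at or below the 4 dBu threshold — no compression; output -7 dBu.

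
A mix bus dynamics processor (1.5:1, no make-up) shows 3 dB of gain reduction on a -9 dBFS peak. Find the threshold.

Input is 9 dB above T (since output overshoot × R = input overshoot: (-12 − T)·1.5 = -9 − T gives T = -18 dBFS).
Check: -18 + (-9 − (-18))/1.5 = -18 + 6 = -12 dBFS. ✓

-18 dBFS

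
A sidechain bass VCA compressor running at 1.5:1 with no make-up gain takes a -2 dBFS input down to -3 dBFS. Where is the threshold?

-5 dBFS

Input is 3 dB above T (since output overshoot × R = input overshoot: (-3 − T)·1.5 = -2 − T gives T = -5 dBFS).
Check: -5 + (-2 − (-5))/1.5 = -5 + 2 = -3 dBFS. ✓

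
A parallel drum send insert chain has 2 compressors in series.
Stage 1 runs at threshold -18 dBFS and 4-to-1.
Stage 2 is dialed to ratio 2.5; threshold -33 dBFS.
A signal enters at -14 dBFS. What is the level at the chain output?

Stage 1: overshoot 4 dB → 4/4 = 1 dB → -17 dBFS.
Stage 2: 16 dB above -33 dBFS, reduced 2.5:1 to 6.4 dB above → -26.6 dBFS.

-26.6 dBFS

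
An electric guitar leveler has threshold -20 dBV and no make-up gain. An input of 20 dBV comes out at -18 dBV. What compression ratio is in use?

Input overshoot = 20 − (-20) = 40 dB; output overshoot = -18 − (-20) = 2 dB.
Ratio = 40 / 2 = 20.

20:1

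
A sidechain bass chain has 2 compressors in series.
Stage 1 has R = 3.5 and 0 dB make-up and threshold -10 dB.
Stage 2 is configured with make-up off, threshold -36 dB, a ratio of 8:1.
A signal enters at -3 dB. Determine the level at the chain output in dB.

Stage 1: -3 dB is 7 dB over -10 dB; at 3.5:1 that becomes 2 dB over, giving -8 dB.
Stage 2: overshoot 28 dB → 28/8 = 3.5 dB → -32.5 dB.

-32.5 dB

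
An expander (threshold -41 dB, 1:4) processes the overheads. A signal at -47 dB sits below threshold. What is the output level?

-65 dB

The input is 6 dB below the -41 dB threshold.
A 1:4 expander multiplies undershoot by 4: 6 × 4 = 24 dB below threshold.
Output = -41 − 24 = -65 dB.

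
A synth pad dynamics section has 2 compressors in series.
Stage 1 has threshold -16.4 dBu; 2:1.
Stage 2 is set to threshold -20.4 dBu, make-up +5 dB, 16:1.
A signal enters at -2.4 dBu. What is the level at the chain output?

-14.7125 dBu

Stage 1: overshoot 14 dB → 14/2 = 7 dB → -9.4 dBu.
Stage 2: overshoot 11 dB → 11/16 = 0.6875 dB → -19.7125 dBu; +5 dB make-up → -14.7125 dBu.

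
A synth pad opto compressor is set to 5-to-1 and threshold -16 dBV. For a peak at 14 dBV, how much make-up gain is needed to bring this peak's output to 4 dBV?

14 dB

Without make-up, output = threshold + overshoot/5 = -16 + 6 = -10 dBV.
Gap to target: 14 dB.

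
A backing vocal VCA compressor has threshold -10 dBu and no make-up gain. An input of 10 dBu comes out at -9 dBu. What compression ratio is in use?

20:1

Input overshoot = 10 − (-10) = 20 dB; output overshoot = -9 − (-10) = 1 dB.
Ratio = 20 / 1 = 20.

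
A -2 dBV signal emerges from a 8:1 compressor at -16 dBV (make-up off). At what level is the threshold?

Gain reduction = -2 − (-16) = 14 dB; output overshoot = GR / (R − 1) = 14 / 7 = 2 dB.
Threshold = output − output overshoot = -16 − 2 = -18 dBV.

-18 dBV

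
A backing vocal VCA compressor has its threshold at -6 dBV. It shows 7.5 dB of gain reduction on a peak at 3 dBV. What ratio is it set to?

Input overshoot = 3 − (-6) = 9 dB.
Output overshoot = 9 − 7.5 = 1.5 dB.
Ratio = input overshoot / output overshoot = 9 / 1.5 = 6.

6:1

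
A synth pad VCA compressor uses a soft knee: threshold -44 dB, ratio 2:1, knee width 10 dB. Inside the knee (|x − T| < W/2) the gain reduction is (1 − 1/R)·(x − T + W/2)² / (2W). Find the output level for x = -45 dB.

x − T + W/2 = -45 − (-44) + 5 = 4.
GR = (1 − 1/2) × 4² / 20 = 0.5 × 16 / 20 = 0.4 dB.
Output = -45 − 0.4 = -45.4 dB.

-45.4 dB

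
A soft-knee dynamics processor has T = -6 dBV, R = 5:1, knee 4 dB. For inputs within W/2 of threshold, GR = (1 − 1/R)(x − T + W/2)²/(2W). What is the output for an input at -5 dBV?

x − T + W/2 = -5 − (-6) + 2 = 3.
GR = (1 − 1/5) × 3² / 8 = 0.8 × 9 / 8 = 0.9 dB.
Output = -5 − 0.9 = -5.9 dBV.

-5.9 dBV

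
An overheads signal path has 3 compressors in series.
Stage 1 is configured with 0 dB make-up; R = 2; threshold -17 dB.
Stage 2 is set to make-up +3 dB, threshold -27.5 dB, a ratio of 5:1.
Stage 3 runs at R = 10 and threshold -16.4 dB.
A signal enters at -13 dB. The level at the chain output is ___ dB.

-22 dB

Stage 1: -13 dB is 4 dB over -17 dB; at 2:1 that becomes 2 dB over, giving -15 dB.
Stage 2: overshoot 12.5 dB → 12.5/5 = 2.5 dB → -25 dB; +3 dB make-up → -22 dB.
Stage 3: -22 dB is at or below the -16.4 dB threshold — no compression; output -22 dB.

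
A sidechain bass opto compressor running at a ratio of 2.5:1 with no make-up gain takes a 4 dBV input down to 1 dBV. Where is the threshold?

Let T be the threshold. Output overshoot = (input overshoot)/R, so 1 − T = (4 − T)/2.5.
2.5·(1 − T) = 4 − T → 1.5·T = 2.5 − 4 = -1.5.
T = -1.5/1.5 = -1 dBV.

-1 dBV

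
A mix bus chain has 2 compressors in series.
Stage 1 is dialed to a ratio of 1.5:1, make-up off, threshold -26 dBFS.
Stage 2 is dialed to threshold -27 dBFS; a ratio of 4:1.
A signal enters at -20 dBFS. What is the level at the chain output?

-25.75 dBFS

Stage 1: overshoot 6 dB → 6/1.5 = 4 dB → -22 dBFS.
Stage 2: -22 dBFS is 5 dB over -27 dBFS; at 4:1 that becomes 1.25 dB over, giving -25.75 dBFS.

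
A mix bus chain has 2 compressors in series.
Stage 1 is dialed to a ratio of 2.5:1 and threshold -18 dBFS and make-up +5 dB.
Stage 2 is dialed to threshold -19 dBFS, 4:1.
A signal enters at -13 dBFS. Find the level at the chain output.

Stage 1: 5 dB above -18 dBFS, reduced 2.5:1 to 2 dB above → -16 dBFS; +5 dB make-up → -11 dBFS.
Stage 2: overshoot 8 dB → 8/4 = 2 dB → -17 dBFS.

-17 dBFS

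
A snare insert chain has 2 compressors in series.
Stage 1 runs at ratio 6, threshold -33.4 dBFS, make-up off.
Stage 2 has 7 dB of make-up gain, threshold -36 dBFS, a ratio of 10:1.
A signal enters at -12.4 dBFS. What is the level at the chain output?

-28.39 dBFS

Stage 1: 21 dB above -33.4 dBFS, reduced 6:1 to 3.5 dB above → -29.9 dBFS.
Stage 2: overshoot 6.1 dB → 6.1/10 = 0.61 dB → -35.39 dBFS; +7 dB make-up → -28.39 dBFS.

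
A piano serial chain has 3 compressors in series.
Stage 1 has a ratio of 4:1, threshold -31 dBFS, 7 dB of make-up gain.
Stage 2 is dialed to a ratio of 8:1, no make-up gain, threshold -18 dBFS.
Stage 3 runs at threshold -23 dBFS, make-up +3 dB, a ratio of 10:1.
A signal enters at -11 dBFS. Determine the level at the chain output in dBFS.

Stage 1: -11 dBFS is 20 dB over -31 dBFS; at 4:1 that becomes 5 dB over, giving -26 dBFS; +7 dB make-up → -19 dBFS.
Stage 2: -19 dBFS ≤ -18 dBFS, so stage 2 doesn't engage; output -19 dBFS.
Stage 3: overshoot 4 dB → 4/10 = 0.4 dB → -22.6 dBFS; +3 dB make-up → -19.6 dBFS.

-19.6 dBFS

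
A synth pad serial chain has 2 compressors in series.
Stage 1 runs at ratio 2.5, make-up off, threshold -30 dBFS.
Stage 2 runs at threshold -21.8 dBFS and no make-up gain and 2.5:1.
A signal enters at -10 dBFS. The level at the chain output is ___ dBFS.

-22 dBFS

Stage 1: -10 dBFS is 20 dB over -30 dBFS; at 2.5:1 that becomes 8 dB over, giving -22 dBFS.
Stage 2: below threshold (-22 ≤ -21.8); passes unchanged; output -22 dBFS.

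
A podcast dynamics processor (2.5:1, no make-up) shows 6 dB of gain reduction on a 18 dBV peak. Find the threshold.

8 dBV

Let T be the threshold. Output overshoot = (input overshoot)/R, so 12 − T = (18 − T)/2.5.
2.5·(12 − T) = 18 − T → 1.5·T = 30 − 18 = 12.
T = 12/1.5 = 8 dBV.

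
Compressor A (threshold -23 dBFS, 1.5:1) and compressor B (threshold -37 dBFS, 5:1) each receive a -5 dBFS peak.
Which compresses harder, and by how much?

B, by 19.6 dB

A: 18 dB over, compressed to 12 dB over, so 6 dB of GR.
B: 32 dB over, compressed to 6.4 dB over, so 25.6 dB of GR.
Difference: 19.6 dB in favour of B.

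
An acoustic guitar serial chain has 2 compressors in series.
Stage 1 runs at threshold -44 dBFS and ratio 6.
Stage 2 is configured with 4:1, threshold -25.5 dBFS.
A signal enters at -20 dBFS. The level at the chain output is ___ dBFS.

-40 dBFS

Stage 1: -20 dBFS is 24 dB over -44 dBFS; at 6:1 that becomes 4 dB over, giving -40 dBFS.
Stage 2: below threshold (-40 ≤ -25.5); passes unchanged; output -40 dBFS.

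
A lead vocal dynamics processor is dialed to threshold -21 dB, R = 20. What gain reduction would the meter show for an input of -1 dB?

Overshoot = -1 − (-21) = 20 dB.
A 20:1 ratio leaves 1 dB of that excess.
Gain reduction = 20 − 1 = 19 dB.

19 dB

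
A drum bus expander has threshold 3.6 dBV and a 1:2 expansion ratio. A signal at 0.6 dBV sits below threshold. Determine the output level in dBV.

The input is 3 dB below the 3.6 dBV threshold.
A 1:2 expander multiplies undershoot by 2: 3 × 2 = 6 dB below threshold.
Output = 3.6 − 6 = -2.4 dBV.

-2.4 dBV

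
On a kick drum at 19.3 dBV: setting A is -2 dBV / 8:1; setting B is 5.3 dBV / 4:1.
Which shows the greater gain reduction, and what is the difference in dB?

A: overshoot 21.3 dB → output overshoot 2.6625 dB → GR 18.6375 dB.
B: overshoot 14 dB → output overshoot 3.5 dB → GR 10.5 dB.
A reduces 8.1375 dB more.

A, by 8.1375 dB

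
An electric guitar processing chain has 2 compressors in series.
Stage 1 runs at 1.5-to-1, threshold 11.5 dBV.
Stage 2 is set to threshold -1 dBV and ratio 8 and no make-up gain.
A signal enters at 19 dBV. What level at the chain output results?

1.1875 dBV

Stage 1: 19 dBV is 7.5 dB over 11.5 dBV; at 1.5:1 that becomes 5 dB over, giving 16.5 dBV.
Stage 2: 17.5 dB above -1 dBV, reduced 8:1 to 2.1875 dB above → 1.1875 dBV.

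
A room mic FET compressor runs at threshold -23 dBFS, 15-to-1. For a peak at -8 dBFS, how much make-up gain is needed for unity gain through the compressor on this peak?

The peak compresses to -23 + 15/15 = -22 dBFS.
To reach -8 dBFS requires -8 − (-22) = 14 dB of make-up.

14 dB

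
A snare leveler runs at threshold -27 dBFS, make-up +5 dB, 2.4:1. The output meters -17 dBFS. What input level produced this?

-15 dBFS

Remove make-up: -17 − 5 = -22 dBFS.
The compressed level sits -22 − (-27) = 5 dB over threshold.
Undo the ratio: input overshoot = 5 × 2.4 = 12 dB, giving input = -15 dBFS.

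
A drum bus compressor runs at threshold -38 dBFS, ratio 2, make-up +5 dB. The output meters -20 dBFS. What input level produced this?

Remove make-up: -20 − 5 = -25 dBFS.
That's 13 dB above the -38 dBFS threshold.
Before 2:1 compression the overshoot was 13 × 2 = 26 dB, so input = -38 + 26 = -12 dBFS.

-12 dBFS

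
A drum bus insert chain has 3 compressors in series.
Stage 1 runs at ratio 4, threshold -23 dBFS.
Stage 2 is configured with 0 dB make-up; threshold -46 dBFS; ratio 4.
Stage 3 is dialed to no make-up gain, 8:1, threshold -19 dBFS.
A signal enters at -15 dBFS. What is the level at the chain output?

Stage 1: overshoot 8 dB → 8/4 = 2 dB → -21 dBFS.
Stage 2: 25 dB above -46 dBFS, reduced 4:1 to 6.25 dB above → -39.75 dBFS.
Stage 3: below threshold (-39.75 ≤ -19); passes unchanged; output -39.75 dBFS.

-39.75 dBFS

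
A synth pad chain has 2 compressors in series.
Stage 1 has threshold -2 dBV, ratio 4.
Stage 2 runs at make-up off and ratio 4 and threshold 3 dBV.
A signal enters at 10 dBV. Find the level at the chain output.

1 dBV

Stage 1: 12 dB above -2 dBV, reduced 4:1 to 3 dB above → 1 dBV.
Stage 2: below threshold (1 ≤ 3); passes unchanged; output 1 dBV.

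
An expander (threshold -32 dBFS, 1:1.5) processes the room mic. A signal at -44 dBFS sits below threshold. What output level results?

-50 dBFS

The input is 12 dB below the -32 dBFS threshold.
A 1:1.5 expander multiplies undershoot by 1.5: 12 × 1.5 = 18 dB below threshold.
Output = -32 − 18 = -50 dBFS.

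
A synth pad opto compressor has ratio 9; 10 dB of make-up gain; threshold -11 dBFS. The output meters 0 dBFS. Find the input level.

Stripping the +10 dB make-up gives -10 dBFS at the gain stage.
The compressed level sits -10 − (-11) = 1 dB over threshold.
Undo the ratio: input overshoot = 1 × 9 = 9 dB, giving input = -2 dBFS.

-2 dBFS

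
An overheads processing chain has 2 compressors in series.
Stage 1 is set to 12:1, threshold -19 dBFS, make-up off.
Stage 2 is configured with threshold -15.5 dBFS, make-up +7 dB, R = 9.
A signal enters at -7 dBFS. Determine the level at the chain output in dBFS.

Stage 1: overshoot 12 dB → 12/12 = 1 dB → -18 dBFS.
Stage 2: -18 dBFS ≤ -15.5 dBFS, so stage 2 doesn't engage; make-up brings it to -11 dBFS.

-11 dBFS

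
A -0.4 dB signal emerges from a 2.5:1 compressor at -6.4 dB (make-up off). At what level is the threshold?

Let T be the threshold. Output overshoot = (input overshoot)/R, so -6.4 − T = (-0.4 − T)/2.5.
2.5·(-6.4 − T) = -0.4 − T → 1.5·T = -16 − (-0.4) = -15.6.
T = -15.6/1.5 = -10.4 dB.

-10.4 dB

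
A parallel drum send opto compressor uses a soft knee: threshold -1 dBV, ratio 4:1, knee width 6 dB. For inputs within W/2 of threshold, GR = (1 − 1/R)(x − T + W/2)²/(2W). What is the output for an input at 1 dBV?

-0.5625 dBV

x − T + W/2 = 1 − (-1) + 3 = 5.
GR = (1 − 1/4) × 5² / 12 = 0.75 × 25 / 12 = 1.5625 dB.
Output = 1 − 1.5625 = -0.5625 dBV.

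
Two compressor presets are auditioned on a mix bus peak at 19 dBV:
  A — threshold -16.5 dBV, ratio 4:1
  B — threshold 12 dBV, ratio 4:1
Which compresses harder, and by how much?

A: GR = 35.5 − 35.5/4 = 26.625 dB.
B: GR = 7 − 7/4 = 5.25 dB.
A reduces 21.375 dB more.

A, by 21.375 dB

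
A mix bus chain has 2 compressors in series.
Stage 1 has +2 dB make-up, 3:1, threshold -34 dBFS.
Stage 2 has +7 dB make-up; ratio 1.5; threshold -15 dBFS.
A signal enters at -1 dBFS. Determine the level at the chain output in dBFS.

-14 dBFS

Stage 1: 33 dB above -34 dBFS, reduced 3:1 to 11 dB above → -23 dBFS; +2 dB make-up → -21 dBFS.
Stage 2: -21 dBFS ≤ -15 dBFS, so stage 2 doesn't engage; make-up brings it to -14 dBFS.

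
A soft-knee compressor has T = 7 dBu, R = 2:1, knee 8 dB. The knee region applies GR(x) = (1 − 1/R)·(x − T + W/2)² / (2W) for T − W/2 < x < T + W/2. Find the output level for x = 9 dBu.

x − T + W/2 = 9 − 7 + 4 = 6.
GR = (1 − 1/2) × 6² / 16 = 0.5 × 36 / 16 = 1.125 dB.
Output = 9 − 1.125 = 7.875 dBu.

7.875 dBu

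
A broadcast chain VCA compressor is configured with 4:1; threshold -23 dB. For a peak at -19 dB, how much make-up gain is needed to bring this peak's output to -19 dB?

3 dB

Overshoot 4 dB → 4/4 = 1 dB after compression, so the compressed level is -23 + 1 = -22 dB.
Make-up = target − compressed = -19 − (-22) = 3 dB.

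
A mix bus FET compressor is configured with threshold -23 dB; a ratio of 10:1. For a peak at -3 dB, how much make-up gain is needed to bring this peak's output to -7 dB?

14 dB

Without make-up, output = threshold + overshoot/10 = -23 + 2 = -21 dB.
Gap to target: 14 dB.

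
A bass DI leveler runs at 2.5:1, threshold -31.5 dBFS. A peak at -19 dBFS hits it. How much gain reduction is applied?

7.5 dB

Overshoot = -19 − (-31.5) = 12.5 dB.
After 2.5:1 compression the overshoot becomes 12.5/2.5 = 5 dB.
So the signal is attenuated by 12.5 − 5 = 7.5 dB.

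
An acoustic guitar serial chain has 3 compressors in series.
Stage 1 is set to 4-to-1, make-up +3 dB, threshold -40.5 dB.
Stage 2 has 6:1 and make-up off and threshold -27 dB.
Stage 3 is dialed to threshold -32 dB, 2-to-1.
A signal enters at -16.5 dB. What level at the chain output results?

Stage 1: 24 dB above -40.5 dB, reduced 4:1 to 6 dB above → -34.5 dB; +3 dB make-up → -31.5 dB.
Stage 2: -31.5 dB ≤ -27 dB, so stage 2 doesn't engage; output -31.5 dB.
Stage 3: -31.5 dB is 0.5 dB over -32 dB; at 2:1 that becomes 0.25 dB over, giving -31.75 dB.

-31.75 dB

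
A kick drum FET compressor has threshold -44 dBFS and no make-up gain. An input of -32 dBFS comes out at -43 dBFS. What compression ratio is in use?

12:1

Input overshoot = -32 − (-44) = 12 dB; output overshoot = -43 − (-44) = 1 dB.
Ratio = 12 / 1 = 12.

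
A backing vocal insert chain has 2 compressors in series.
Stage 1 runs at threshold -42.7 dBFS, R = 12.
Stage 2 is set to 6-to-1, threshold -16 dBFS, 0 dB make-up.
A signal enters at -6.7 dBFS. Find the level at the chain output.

Stage 1: 36 dB above -42.7 dBFS, reduced 12:1 to 3 dB above → -39.7 dBFS.
Stage 2: -39.7 dBFS ≤ -16 dBFS, so stage 2 doesn't engage; output -39.7 dBFS.

-39.7 dBFS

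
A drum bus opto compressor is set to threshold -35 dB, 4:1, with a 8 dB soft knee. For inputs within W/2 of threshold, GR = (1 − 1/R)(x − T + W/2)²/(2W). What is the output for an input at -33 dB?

-34.6875 dB

x − T + W/2 = -33 − (-35) + 4 = 6.
GR = (1 − 1/4) × 6² / 16 = 0.75 × 36 / 16 = 1.6875 dB.
Output = -33 − 1.6875 = -34.6875 dB.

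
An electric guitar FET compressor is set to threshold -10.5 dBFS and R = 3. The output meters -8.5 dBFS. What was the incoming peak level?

-4.5 dBFS

Post-compression overshoot = -8.5 − (-10.5) = 2 dB.
Undo the ratio: input overshoot = 2 × 3 = 6 dB, giving input = -4.5 dBFS.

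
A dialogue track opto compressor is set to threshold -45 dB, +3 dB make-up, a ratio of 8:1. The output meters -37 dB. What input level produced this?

Remove make-up: -37 − 3 = -40 dB.
That's 5 dB above the -45 dB threshold.
Input overshoot = R × output overshoot = 40 dB → input = -45 + 40 = -5 dB.

-5 dB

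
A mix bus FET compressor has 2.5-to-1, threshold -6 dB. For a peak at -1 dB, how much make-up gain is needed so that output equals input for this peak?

3 dB

Without make-up, output = threshold + overshoot/2.5 = -6 + 2 = -4 dB.
Gap to target: 3 dB.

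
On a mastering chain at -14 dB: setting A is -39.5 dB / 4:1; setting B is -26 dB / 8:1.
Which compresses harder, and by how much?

A: 25.5 dB over, compressed to 6.375 dB over, so 19.125 dB of GR.
B: 12 dB over, compressed to 1.5 dB over, so 10.5 dB of GR.
A reduces 8.625 dB more.

A, by 8.625 dB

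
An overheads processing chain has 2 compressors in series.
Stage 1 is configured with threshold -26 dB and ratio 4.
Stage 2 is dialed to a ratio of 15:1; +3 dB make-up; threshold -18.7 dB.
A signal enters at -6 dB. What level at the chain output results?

-18 dB

Stage 1: -6 dB is 20 dB over -26 dB; at 4:1 that becomes 5 dB over, giving -21 dB.
Stage 2: -21 dB is at or below the -18.7 dB threshold — no compression; make-up brings it to -18 dB.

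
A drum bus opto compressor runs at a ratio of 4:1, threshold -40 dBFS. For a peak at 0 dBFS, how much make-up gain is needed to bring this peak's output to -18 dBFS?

Without make-up, output = threshold + overshoot/4 = -40 + 10 = -30 dBFS.
Gap to target: 12 dB.

12 dB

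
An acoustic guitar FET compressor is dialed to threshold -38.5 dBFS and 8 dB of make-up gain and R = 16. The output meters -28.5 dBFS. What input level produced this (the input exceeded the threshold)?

-6.5 dBFS

Stripping the +8 dB make-up gives -36.5 dBFS at the gain stage.
The compressed level sits -36.5 − (-38.5) = 2 dB over threshold.
Input overshoot = R × output overshoot = 32 dB → input = -38.5 + 32 = -6.5 dBFS.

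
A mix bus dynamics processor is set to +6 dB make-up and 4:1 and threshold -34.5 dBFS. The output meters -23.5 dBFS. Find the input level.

-14.5 dBFS

Stripping the +6 dB make-up gives -29.5 dBFS at the gain stage.
Post-compression overshoot = -29.5 − (-34.5) = 5 dB.
Before 4:1 compression the overshoot was 5 × 4 = 20 dB, so input = -34.5 + 20 = -14.5 dBFS.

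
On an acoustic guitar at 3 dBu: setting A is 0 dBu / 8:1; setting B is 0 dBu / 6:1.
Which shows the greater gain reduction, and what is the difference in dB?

A: GR = 3 − 3/8 = 2.625 dB.
B: GR = 3 − 3/6 = 2.5 dB.
A applies 0.125 dB more gain reduction.

A, by 0.125 dB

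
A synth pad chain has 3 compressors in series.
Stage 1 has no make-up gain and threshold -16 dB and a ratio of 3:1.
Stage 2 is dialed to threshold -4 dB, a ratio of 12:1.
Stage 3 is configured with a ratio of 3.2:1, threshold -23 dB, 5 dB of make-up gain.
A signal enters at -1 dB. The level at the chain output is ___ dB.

Stage 1: overshoot 15 dB → 15/3 = 5 dB → -11 dB.
Stage 2: -11 dB is at or below the -4 dB threshold — no compression; output -11 dB.
Stage 3: 12 dB above -23 dB, reduced 3.2:1 to 3.75 dB above → -19.25 dB; +5 dB make-up → -14.25 dB.

-14.25 dB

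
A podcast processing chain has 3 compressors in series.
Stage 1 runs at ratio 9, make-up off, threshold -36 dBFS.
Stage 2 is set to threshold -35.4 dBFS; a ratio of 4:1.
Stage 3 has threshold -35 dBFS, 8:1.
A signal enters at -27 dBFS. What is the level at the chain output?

Stage 1: 9 dB above -36 dBFS, reduced 9:1 to 1 dB above → -35 dBFS.
Stage 2: 0.4 dB above -35.4 dBFS, reduced 4:1 to 0.1 dB above → -35.3 dBFS.
Stage 3: -35.3 dBFS ≤ -35 dBFS, so stage 3 doesn't engage; output -35.3 dBFS.

-35.3 dBFS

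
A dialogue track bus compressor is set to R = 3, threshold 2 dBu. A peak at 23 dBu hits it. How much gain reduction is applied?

14 dB

23 dBu exceeds the threshold by 21 dB.
At 3:1, output sits 21/3 = 7 dB above threshold.
GR = overshoot in − overshoot out = 21 − 7 = 14 dB.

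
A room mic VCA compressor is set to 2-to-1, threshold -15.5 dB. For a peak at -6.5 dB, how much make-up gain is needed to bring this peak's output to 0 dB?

Overshoot 9 dB → 9/2 = 4.5 dB after compression, so the compressed level is -15.5 + 4.5 = -11 dB.
Make-up = target − compressed = 0 − (-11) = 11 dB.

11 dB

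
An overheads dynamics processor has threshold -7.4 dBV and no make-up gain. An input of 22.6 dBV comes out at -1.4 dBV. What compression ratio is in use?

Input overshoot = 22.6 − (-7.4) = 30 dB; output overshoot = -1.4 − (-7.4) = 6 dB.
Ratio = 30 / 6 = 5.

5:1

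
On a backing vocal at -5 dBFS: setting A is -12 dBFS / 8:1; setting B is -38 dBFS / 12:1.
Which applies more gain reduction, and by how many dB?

B, by 24.125 dB

A: GR = 7 − 7/8 = 6.125 dB.
B: GR = 33 − 33/12 = 30.25 dB.
B reduces 24.125 dB more.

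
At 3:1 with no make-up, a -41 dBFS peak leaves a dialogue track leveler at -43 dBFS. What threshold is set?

-44 dBFS

Let T be the threshold. Output overshoot = (input overshoot)/R, so -43 − T = (-41 − T)/3.
3·(-43 − T) = -41 − T → 2·T = -129 − (-41) = -88.
T = -88/2 = -44 dBFS.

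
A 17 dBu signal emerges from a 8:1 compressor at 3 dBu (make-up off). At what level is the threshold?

1 dBu

Let T be the threshold. Output overshoot = (input overshoot)/R, so 3 − T = (17 − T)/8.
8·(3 − T) = 17 − T → 7·T = 24 − 17 = 7.
T = 7/7 = 1 dBu.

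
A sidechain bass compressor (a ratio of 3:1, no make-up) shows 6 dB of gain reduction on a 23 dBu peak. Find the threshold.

Input is 9 dB above T (since output overshoot × R = input overshoot: (17 − T)·3 = 23 − T gives T = 14 dBu).
Check: 14 + (23 − 14)/3 = 14 + 3 = 17 dBu. ✓

14 dBu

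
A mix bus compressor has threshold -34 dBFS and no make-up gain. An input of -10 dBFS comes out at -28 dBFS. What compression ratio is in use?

Input overshoot = -10 − (-34) = 24 dB; output overshoot = -28 − (-34) = 6 dB.
Ratio = 24 / 6 = 4.

4:1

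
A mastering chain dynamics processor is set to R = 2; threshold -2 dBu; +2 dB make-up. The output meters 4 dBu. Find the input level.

Before make-up, the level was 4 − 2 = 2 dBu.
That's 4 dB above the -2 dBu threshold.
Undo the ratio: input overshoot = 4 × 2 = 8 dB, giving input = 6 dBu.

6 dBu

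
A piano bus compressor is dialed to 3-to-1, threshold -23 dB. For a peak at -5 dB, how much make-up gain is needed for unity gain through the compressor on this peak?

The peak compresses to -23 + 18/3 = -17 dB.
To reach -5 dB requires -5 − (-17) = 12 dB of make-up.

12 dB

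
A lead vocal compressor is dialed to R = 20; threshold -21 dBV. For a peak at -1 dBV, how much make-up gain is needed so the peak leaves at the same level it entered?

Overshoot 20 dB → 20/20 = 1 dB after compression, so the compressed level is -21 + 1 = -20 dBV.
Make-up = target − compressed = -1 − (-20) = 19 dB.

19 dB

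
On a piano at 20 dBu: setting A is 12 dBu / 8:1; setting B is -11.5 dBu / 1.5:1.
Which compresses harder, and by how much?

B, by 3.5 dB

A: 8 dB over, compressed to 1 dB over, so 7 dB of GR.
B: 31.5 dB over, compressed to 21 dB over, so 10.5 dB of GR.
B applies 3.5 dB more gain reduction.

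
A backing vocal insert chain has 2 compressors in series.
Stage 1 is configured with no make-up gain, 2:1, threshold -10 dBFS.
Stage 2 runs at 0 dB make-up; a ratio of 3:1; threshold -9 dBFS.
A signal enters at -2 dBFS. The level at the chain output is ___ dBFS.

Stage 1: -2 dBFS is 8 dB over -10 dBFS; at 2:1 that becomes 4 dB over, giving -6 dBFS.
Stage 2: 3 dB above -9 dBFS, reduced 3:1 to 1 dB above → -8 dBFS.

-8 dBFS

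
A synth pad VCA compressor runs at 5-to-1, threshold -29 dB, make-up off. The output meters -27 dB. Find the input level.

-19 dB

That's 2 dB above the -29 dB threshold.
Input overshoot = R × output overshoot = 10 dB → input = -29 + 10 = -19 dB.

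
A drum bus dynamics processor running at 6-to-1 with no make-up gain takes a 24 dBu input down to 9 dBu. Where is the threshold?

6 dBu

Input is 18 dB above T (since output overshoot × R = input overshoot: (9 − T)·6 = 24 − T gives T = 6 dBu).
Check: 6 + (24 − 6)/6 = 6 + 3 = 9 dBu. ✓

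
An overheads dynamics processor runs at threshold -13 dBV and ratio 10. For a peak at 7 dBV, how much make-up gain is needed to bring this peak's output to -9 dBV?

2 dB

Overshoot 20 dB → 20/10 = 2 dB after compression, so the compressed level is -13 + 2 = -11 dBV.
Make-up = target − compressed = -9 − (-11) = 2 dB.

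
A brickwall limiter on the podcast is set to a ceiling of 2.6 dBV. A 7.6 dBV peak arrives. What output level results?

The limiter clamps the peak to its 2.6 dBV ceiling.

2.6 dBV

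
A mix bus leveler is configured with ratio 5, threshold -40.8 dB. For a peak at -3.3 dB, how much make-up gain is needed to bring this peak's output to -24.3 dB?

9 dB

Without make-up, output = threshold + overshoot/5 = -40.8 + 7.5 = -33.3 dB.
Gap to target: 9 dB.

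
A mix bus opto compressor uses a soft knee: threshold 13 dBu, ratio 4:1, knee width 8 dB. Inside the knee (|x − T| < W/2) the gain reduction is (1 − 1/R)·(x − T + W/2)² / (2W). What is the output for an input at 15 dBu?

x − T + W/2 = 15 − 13 + 4 = 6.
GR = (1 − 1/4) × 6² / 16 = 0.75 × 36 / 16 = 1.6875 dB.
Output = 15 − 1.6875 = 13.3125 dBu.

13.3125 dBu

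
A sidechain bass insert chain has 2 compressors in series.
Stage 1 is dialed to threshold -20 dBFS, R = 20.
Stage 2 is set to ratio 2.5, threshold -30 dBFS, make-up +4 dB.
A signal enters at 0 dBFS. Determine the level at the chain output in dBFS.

-21.6 dBFS

Stage 1: overshoot 20 dB → 20/20 = 1 dB → -19 dBFS.
Stage 2: overshoot 11 dB → 11/2.5 = 4.4 dB → -25.6 dBFS; +4 dB make-up → -21.6 dBFS.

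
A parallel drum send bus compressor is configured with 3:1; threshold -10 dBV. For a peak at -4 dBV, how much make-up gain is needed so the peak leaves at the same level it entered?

4 dB

Overshoot 6 dB → 6/3 = 2 dB after compression, so the compressed level is -10 + 2 = -8 dBV.
Make-up = target − compressed = -4 − (-8) = 4 dB.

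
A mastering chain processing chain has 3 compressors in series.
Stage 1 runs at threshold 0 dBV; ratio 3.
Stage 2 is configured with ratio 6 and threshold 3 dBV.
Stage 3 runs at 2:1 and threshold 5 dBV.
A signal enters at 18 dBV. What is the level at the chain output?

3.5 dBV

Stage 1: 18 dB above 0 dBV, reduced 3:1 to 6 dB above → 6 dBV.
Stage 2: overshoot 3 dB → 3/6 = 0.5 dB → 3.5 dBV.
Stage 3: below threshold (3.5 ≤ 5); passes unchanged; output 3.5 dBV.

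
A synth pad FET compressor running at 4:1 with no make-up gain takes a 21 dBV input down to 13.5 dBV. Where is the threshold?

11 dBV

Let T be the threshold. Output overshoot = (input overshoot)/R, so 13.5 − T = (21 − T)/4.
4·(13.5 − T) = 21 − T → 3·T = 54 − 21 = 33.
T = 33/3 = 11 dBV.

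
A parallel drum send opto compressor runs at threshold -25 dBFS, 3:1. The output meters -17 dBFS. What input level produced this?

-1 dBFS

Post-compression overshoot = -17 − (-25) = 8 dB.
Before 3:1 compression the overshoot was 8 × 3 = 24 dB, so input = -25 + 24 = -1 dBFS.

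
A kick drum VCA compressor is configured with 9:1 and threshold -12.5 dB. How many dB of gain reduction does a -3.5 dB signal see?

The signal is 9 dB above threshold.
After 9:1 compression the overshoot becomes 9/9 = 1 dB.
GR = overshoot in − overshoot out = 9 − 1 = 8 dB.

8 dB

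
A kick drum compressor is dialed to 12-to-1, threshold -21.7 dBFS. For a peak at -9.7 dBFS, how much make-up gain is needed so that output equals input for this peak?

11 dB

Overshoot 12 dB → 12/12 = 1 dB after compression, so the compressed level is -21.7 + 1 = -20.7 dBFS.
Make-up = target − compressed = -9.7 − (-20.7) = 11 dB.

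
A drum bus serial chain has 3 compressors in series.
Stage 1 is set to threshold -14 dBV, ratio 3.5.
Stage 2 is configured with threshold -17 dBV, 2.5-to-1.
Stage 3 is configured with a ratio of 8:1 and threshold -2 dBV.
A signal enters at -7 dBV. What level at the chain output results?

-15 dBV

Stage 1: -7 dBV is 7 dB over -14 dBV; at 3.5:1 that becomes 2 dB over, giving -12 dBV.
Stage 2: overshoot 5 dB → 5/2.5 = 2 dB → -15 dBV.
Stage 3: below threshold (-15 ≤ -2); passes unchanged; output -15 dBV.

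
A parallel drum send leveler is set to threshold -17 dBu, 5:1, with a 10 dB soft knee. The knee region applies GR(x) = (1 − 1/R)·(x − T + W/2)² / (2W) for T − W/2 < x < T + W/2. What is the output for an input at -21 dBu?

x − T + W/2 = -21 − (-17) + 5 = 1.
GR = (1 − 1/5) × 1² / 20 = 0.8 × 1 / 20 = 0.04 dB.
Output = -21 − 0.04 = -21.04 dBu.

-21.04 dBu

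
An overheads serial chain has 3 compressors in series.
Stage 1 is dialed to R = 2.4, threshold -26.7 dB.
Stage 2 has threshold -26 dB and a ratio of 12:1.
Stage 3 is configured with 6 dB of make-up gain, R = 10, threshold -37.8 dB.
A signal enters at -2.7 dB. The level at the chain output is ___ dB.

Stage 1: -2.7 dB is 24 dB over -26.7 dB; at 2.4:1 that becomes 10 dB over, giving -16.7 dB.
Stage 2: overshoot 9.3 dB → 9.3/12 = 0.775 dB → -25.225 dB.
Stage 3: 12.575 dB above -37.8 dB, reduced 10:1 to 1.2575 dB above → -36.5425 dB; +6 dB make-up → -30.5425 dB.

-30.5425 dB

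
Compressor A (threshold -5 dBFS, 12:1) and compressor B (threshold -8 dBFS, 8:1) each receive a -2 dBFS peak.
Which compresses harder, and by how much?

B, by 2.5 dB

A: 3 dB over, compressed to 0.25 dB over, so 2.75 dB of GR.
B: 6 dB over, compressed to 0.75 dB over, so 5.25 dB of GR.
B reduces 2.5 dB more.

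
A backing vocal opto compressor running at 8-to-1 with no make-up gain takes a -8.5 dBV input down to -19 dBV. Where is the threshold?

-20.5 dBV

Input is 12 dB above T (since output overshoot × R = input overshoot: (-19 − T)·8 = -8.5 − T gives T = -20.5 dBV).
Check: -20.5 + (-8.5 − (-20.5))/8 = -20.5 + 1.5 = -19 dBV. ✓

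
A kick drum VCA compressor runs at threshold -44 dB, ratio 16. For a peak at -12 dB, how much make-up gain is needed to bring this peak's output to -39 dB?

3 dB

Without make-up, output = threshold + overshoot/16 = -44 + 2 = -42 dB.
Gap to target: 3 dB.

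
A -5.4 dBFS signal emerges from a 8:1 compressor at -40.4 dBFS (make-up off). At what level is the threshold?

Gain reduction = -5.4 − (-40.4) = 35 dB; output overshoot = GR / (R − 1) = 35 / 7 = 5 dB.
Threshold = output − output overshoot = -40.4 − 5 = -45.4 dBFS.

-45.4 dBFS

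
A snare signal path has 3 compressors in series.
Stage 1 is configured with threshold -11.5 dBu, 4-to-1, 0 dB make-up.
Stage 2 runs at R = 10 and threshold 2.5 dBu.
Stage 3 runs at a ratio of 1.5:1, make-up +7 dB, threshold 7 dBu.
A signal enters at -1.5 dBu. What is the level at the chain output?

Stage 1: overshoot 10 dB → 10/4 = 2.5 dB → -9 dBu.
Stage 2: -9 dBu is at or below the 2.5 dBu threshold — no compression; output -9 dBu.
Stage 3: below threshold (-9 ≤ 7); passes unchanged; make-up brings it to -2 dBu.

-2 dBu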